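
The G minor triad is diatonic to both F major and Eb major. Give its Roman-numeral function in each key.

ii in F major; iii in Eb major

The scale of F major is F G A Bb C D E; G is degree 2, and the triad built there (G-Bb-D) is minor, so it is ii.
The scale of Eb major is Eb F G Ab Bb C D; G is degree 3, and the triad built there (G-Bb-D) is minor, so it is iii.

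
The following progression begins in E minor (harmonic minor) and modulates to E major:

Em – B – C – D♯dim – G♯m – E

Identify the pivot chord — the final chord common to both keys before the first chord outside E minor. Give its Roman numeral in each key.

D♯dim — vii° in E minor, vii° in E major

Chords diatonic to E minor: Em, F♯dim, Gaug, Am, B, C, D♯dim.
Reading the progression, the first chord not in that set is G♯m, so the modulation leaves E minor there.
The chord immediately before G♯m is D♯dim, which is diatonic to both keys: vii° in E minor and vii° in E major.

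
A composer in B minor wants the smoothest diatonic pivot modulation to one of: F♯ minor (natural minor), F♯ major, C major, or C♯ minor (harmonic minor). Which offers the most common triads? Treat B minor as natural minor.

Triads of B minor (natural minor): B minor (i), C♯ diminished (ii°), D major (III), E minor (iv), F♯ minor (v), G major (VI), A major (VII).
F♯ minor (natural minor) shares 4: Bm, D, F♯m, A.
F♯ major shares 0: none.
C major shares 2: Em, G.
C♯ minor (harmonic minor) shares 2: F♯m, A.
The most common triads (4) are shared with F♯ minor.

F♯ minor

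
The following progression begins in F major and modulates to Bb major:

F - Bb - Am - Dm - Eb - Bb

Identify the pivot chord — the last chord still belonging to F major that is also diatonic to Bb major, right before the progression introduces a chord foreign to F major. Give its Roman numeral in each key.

Dm — vi in F major, iii in Bb major

Chords diatonic to F major: F, Gm, Am, Bb, C, Dm, Edim.
Reading the progression, the first chord not in that set is Eb, so the modulation leaves F major there.
The chord immediately before Eb is Dm, which is diatonic to both keys: vi in F major and iii in Bb major.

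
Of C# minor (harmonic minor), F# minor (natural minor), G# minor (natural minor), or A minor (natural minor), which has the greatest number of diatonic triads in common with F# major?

Triads of F# major: F# major (I), G# minor (ii), A# minor (iii), B major (IV), C# major (V), D# minor (vi), E# diminished (vii°).
C# minor (harmonic minor) shares 0: none.
F# minor (natural minor) shares 0: none.
G# minor (natural minor) shares 4: F#, G#m, B, D#m.
A minor (natural minor) shares 0: none.
The most common triads (4) are shared with G# minor.

G# minor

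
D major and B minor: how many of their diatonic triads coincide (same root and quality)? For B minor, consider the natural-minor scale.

Diatonic triads of D major: D (I), Em (ii), F#m (iii), G (IV), A (V), Bm (vi), C#dim (vii°).
Diatonic triads of B minor (natural minor): Bm (i), C#dim (ii°), D (III), Em (iv), F#m (v), G (VI), A (VII).
Matching root and quality in both lists: D, Em, F#m, G, A, Bm, C#dim.
That gives 7 common triads.

7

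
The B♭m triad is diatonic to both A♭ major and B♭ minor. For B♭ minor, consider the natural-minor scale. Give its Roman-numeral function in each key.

ii in A♭ major; i in B♭ minor

The scale of A♭ major is A♭ B♭ C D♭ E♭ F G; B♭ is degree 2, and the triad built there (B♭-D♭-F) is minor, so it is ii.
The scale of B♭ minor (natural minor) is B♭ C D♭ E♭ F G♭ A♭; B♭ is degree 1, and the triad built there (B♭-D♭-F) is minor, so it is i.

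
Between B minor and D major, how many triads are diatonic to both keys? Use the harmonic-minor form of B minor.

4

Diatonic triads of B minor (harmonic minor): Bm (i), C#dim (ii°), Daug (III+), Em (iv), F# (V), G (VI), A#dim (vii°).
Diatonic triads of D major: D (I), Em (ii), F#m (iii), G (IV), A (V), Bm (vi), C#dim (vii°).
Matching root and quality in both lists: Bm, C#dim, Em, G.
That gives 4 common triads.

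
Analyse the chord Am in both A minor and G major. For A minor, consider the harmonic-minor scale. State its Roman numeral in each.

i in A minor; ii in G major

The scale of A minor (harmonic minor) is A B C D E F G#; A is degree 1, and the triad built there (A-C-E) is minor, so it is i.
The scale of G major is G A B C D E F#; A is degree 2, and the triad built there (A-C-E) is minor, so it is ii.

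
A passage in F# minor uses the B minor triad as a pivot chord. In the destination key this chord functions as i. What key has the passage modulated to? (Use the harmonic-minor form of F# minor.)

The numeral i denotes a minor triad on scale degree 1. With B on degree 1, the tonic of the new key is B.
Degree 1 carries a minor triad in minor keys, so the destination is B minor.
Check: the diatonic triads of B minor (natural minor) are Bm (i), C#dim (ii°), D (III), Em (iv), F#m (v), G (VI), A (VII) — B minor is indeed i.

B minor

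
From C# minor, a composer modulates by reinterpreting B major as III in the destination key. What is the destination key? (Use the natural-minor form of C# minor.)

The numeral III denotes a major triad on scale degree 3. With B on degree 3, the tonic of the new key is G#.
Degree 3 carries a major triad in natural-minor keys, so the destination is G# minor.
Check: the diatonic triads of G# minor (natural minor) are G#m (i), A#dim (ii°), B (III), C#m (iv), D#m (v), E (VI), F# (VII) — B major is indeed III.

G# minor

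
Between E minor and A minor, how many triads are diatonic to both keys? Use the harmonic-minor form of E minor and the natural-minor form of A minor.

Diatonic triads of E minor (harmonic minor): E minor (i), F♯ diminished (ii°), G augmented (III+), A minor (iv), B major (V), C major (VI), D♯ diminished (vii°).
Diatonic triads of A minor (natural minor): A minor (i), B diminished (ii°), C major (III), D minor (iv), E minor (v), F major (VI), G major (VII).
Matching root and quality in both lists: E minor, A minor, C major.
That gives 3 common triads.

3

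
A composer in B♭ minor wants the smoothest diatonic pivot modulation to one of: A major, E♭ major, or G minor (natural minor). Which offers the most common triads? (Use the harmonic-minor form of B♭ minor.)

Triads of B♭ minor (harmonic minor): B♭ minor (i), C diminished (ii°), D♭ augmented (III+), E♭ minor (iv), F major (V), G♭ major (VI), A diminished (vii°).
A major shares 0: none.
E♭ major shares 0: none.
G minor (natural minor) shares 2: F, Adim.
The most common triads (2) are shared with G minor.

G minor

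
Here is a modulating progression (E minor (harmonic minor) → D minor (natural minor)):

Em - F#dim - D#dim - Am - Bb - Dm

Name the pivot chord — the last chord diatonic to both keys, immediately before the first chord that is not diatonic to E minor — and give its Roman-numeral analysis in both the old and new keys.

Chords diatonic to E minor: Em, F#dim, Gaug, Am, B, C, D#dim.
Reading the progression, the first chord not in that set is Bb, so the modulation leaves E minor there.
The chord immediately before Bb is Am, which is diatonic to both keys: iv in E minor and v in D minor.

Am — iv in E minor, v in D minor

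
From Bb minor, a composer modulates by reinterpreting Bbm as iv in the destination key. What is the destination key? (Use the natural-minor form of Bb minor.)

F minor

The numeral iv denotes a minor triad on scale degree 4. With Bb on degree 4, the tonic of the new key is F.
Degree 4 carries a minor triad in minor keys, so the destination is F minor.
Check: the diatonic triads of F minor (natural minor) are Fm (i), Gdim (ii°), Ab (III), Bbm (iv), Cm (v), Db (VI), Eb (VII) — Bbm is indeed iv.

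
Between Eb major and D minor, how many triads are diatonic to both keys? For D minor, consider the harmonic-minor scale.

2

Diatonic triads of Eb major: Eb major (I), F minor (ii), G minor (iii), Ab major (IV), Bb major (V), C minor (vi), D diminished (vii°).
Diatonic triads of D minor (harmonic minor): D minor (i), E diminished (ii°), F augmented (III+), G minor (iv), A major (V), Bb major (VI), C# diminished (vii°).
Matching root and quality in both lists: G minor, Bb major.
That gives 2 common triads.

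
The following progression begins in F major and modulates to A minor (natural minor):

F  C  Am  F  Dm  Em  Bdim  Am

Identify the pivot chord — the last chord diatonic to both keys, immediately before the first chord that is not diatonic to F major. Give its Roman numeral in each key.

Dm — vi in F major, iv in A minor

Chords diatonic to F major: F, Gm, Am, Bb, C, Dm, Edim.
Reading the progression, the first chord not in that set is Em, so the modulation leaves F major there.
The chord immediately before Em is Dm, which is diatonic to both keys: vi in F major and iv in A minor.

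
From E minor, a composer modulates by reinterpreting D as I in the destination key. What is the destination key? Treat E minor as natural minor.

D major

The numeral I denotes a major triad on scale degree 1. With D on degree 1, the tonic of the new key is D.
Degree 1 carries a major triad in major keys, so the destination is D major.
Check: the diatonic triads of D major are D (I), Em (ii), F♯m (iii), G (IV), A (V), Bm (vi), C♯dim (vii°) — D is indeed I.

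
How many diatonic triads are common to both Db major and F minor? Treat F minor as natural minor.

4

Diatonic triads of Db major: Db (I), Ebm (ii), Fm (iii), Gb (IV), Ab (V), Bbm (vi), Cdim (vii°).
Diatonic triads of F minor (natural minor): Fm (i), Gdim (ii°), Ab (III), Bbm (iv), Cm (v), Db (VI), Eb (VII).
Matching root and quality in both lists: Db, Fm, Ab, Bbm.
That gives 4 common triads.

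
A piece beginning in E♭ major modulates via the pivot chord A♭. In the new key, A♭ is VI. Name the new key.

C minor

The numeral VI denotes a major triad on scale degree 6. With A♭ on degree 6, the tonic of the new key is C.
Degree 6 carries a major triad in minor keys, so the destination is C minor.
Check: the diatonic triads of C minor (natural minor) are Cm (i), Ddim (ii°), E♭ (III), Fm (iv), Gm (v), A♭ (VI), B♭ (VII) — A♭ is indeed VI.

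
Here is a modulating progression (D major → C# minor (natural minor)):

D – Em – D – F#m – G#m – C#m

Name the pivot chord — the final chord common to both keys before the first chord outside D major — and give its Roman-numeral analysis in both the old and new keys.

Chords diatonic to D major: D, Em, F#m, G, A, Bm, C#dim.
Reading the progression, the first chord not in that set is G#m, so the modulation leaves D major there.
The chord immediately before G#m is F#m, which is diatonic to both keys: iii in D major and iv in C# minor.

F#m — iii in D major, iv in C# minor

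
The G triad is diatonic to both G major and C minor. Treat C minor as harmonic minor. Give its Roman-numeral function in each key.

I in G major; V in C minor

The scale of G major is G A B C D E F#; G is degree 1, and the triad built there (G-B-D) is major, so it is I.
The scale of C minor (harmonic minor) is C D Eb F G Ab B; G is degree 5, and the triad built there (G-B-D) is major, so it is V.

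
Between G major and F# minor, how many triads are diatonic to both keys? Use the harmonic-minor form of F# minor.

2

Diatonic triads of G major: G (I), Am (ii), Bm (iii), C (IV), D (V), Em (vi), F#dim (vii°).
Diatonic triads of F# minor (harmonic minor): F#m (i), G#dim (ii°), Aaug (III+), Bm (iv), C# (V), D (VI), E#dim (vii°).
Matching root and quality in both lists: Bm, D.
That gives 2 common triads.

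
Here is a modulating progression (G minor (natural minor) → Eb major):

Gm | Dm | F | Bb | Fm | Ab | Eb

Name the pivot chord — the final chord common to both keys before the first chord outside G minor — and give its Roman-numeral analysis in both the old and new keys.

Bb — III in G minor, V in Eb major

Chords diatonic to G minor: Gm, Adim, Bb, Cm, Dm, Eb, F.
Reading the progression, the first chord not in that set is Fm, so the modulation leaves G minor there.
The chord immediately before Fm is Bb, which is diatonic to both keys: III in G minor and V in Eb major.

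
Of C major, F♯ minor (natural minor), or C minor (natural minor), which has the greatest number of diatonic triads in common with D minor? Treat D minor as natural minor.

Triads of D minor (natural minor): D minor (i), E diminished (ii°), F major (III), G minor (iv), A minor (v), B♭ major (VI), C major (VII).
C major shares 4: Dm, F, Am, C.
F♯ minor (natural minor) shares 0: none.
C minor (natural minor) shares 2: Gm, B♭.
The most common triads (4) are shared with C major.

C major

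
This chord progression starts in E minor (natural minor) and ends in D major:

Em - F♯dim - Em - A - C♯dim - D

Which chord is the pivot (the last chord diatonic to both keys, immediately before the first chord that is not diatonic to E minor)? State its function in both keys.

Em — i in E minor, ii in D major

Chords diatonic to E minor: Em, F♯dim, G, Am, Bm, C, D.
Reading the progression, the first chord not in that set is A, so the modulation leaves E minor there.
The chord immediately before A is Em, which is diatonic to both keys: i in E minor and ii in D major.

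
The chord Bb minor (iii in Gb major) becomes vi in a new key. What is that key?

Db major

The numeral vi denotes a minor triad on scale degree 6. With Bb on degree 6, the tonic of the new key is Db.
Degree 6 carries a minor triad in major keys, so the destination is Db major.
Check: the diatonic triads of Db major are Db (I), Ebm (ii), Fm (iii), Gb (IV), Ab (V), Bbm (vi), Cdim (vii°) — Bb minor is indeed vi.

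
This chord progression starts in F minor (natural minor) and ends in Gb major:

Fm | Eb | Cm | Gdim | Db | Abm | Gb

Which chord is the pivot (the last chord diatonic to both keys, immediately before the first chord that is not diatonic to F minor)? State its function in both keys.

Chords diatonic to F minor: Fm, Gdim, Ab, Bbm, Cm, Db, Eb.
Reading the progression, the first chord not in that set is Abm, so the modulation leaves F minor there.
The chord immediately before Abm is Db, which is diatonic to both keys: VI in F minor and V in Gb major.

Db — VI in F minor, V in Gb major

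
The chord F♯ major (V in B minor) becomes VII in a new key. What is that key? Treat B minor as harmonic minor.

The numeral VII denotes a major triad on scale degree 7. With F♯ on degree 7, the tonic of the new key is G♯.
Degree 7 carries a major triad in natural-minor keys, so the destination is G♯ minor.
Check: the diatonic triads of G♯ minor (natural minor) are G♯m (i), A♯dim (ii°), B (III), C♯m (iv), D♯m (v), E (VI), F♯ (VII) — F♯ major is indeed VII.

G♯ minor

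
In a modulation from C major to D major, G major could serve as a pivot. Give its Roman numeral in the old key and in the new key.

V in C major; IV in D major

The scale of C major is C D E F G A B; G is degree 5, and the triad built there (G-B-D) is major, so it is V.
The scale of D major is D E F# G A B C#; G is degree 4, and the triad built there (G-B-D) is major, so it is IV.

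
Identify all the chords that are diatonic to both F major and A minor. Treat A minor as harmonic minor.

Triads in F major: F (I), Gm (ii), Am (iii), B♭ (IV), C (V), Dm (vi), Edim (vii°).
Triads in A minor (harmonic minor): Am (i), Bdim (ii°), Caug (III+), Dm (iv), E (V), F (VI), G♯dim (vii°).
Shared triads with their functions: F (I in F major, VI in A minor); Am (iii in F major, i in A minor); Dm (vi in F major, iv in A minor).

F, Am, Dm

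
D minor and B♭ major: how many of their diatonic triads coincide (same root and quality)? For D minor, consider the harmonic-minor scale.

3

Diatonic triads of D minor (harmonic minor): D minor (i), E diminished (ii°), F augmented (III+), G minor (iv), A major (V), B♭ major (VI), C♯ diminished (vii°).
Diatonic triads of B♭ major: B♭ major (I), C minor (ii), D minor (iii), E♭ major (IV), F major (V), G minor (vi), A diminished (vii°).
Matching root and quality in both lists: D minor, G minor, B♭ major.
That gives 3 common triads.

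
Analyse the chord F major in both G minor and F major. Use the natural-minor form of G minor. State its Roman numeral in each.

The scale of G minor (natural minor) is G A Bb C D Eb F; F is degree 7, and the triad built there (F-A-C) is major, so it is VII.
The scale of F major is F G A Bb C D E; F is degree 1, and the triad built there (F-A-C) is major, so it is I.

VII in G minor; I in F major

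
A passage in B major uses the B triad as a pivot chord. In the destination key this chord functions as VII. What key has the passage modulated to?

The numeral VII denotes a major triad on scale degree 7. With B on degree 7, the tonic of the new key is C#.
Degree 7 carries a major triad in natural-minor keys, so the destination is C# minor.
Check: the diatonic triads of C# minor (natural minor) are C#m (i), D#dim (ii°), E (III), F#m (iv), G#m (v), A (VI), B (VII) — B is indeed VII.

C# minor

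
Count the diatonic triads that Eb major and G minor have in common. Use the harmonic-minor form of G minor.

Diatonic triads of Eb major: Eb (I), Fm (ii), Gm (iii), Ab (IV), Bb (V), Cm (vi), Ddim (vii°).
Diatonic triads of G minor (harmonic minor): Gm (i), Adim (ii°), Bbaug (III+), Cm (iv), D (V), Eb (VI), F#dim (vii°).
Matching root and quality in both lists: Eb, Gm, Cm.
That gives 3 common triads.

3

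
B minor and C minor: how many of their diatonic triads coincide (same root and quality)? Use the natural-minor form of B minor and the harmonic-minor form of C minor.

Diatonic triads of B minor (natural minor): Bm (i), C#dim (ii°), D (III), Em (iv), F#m (v), G (VI), A (VII).
Diatonic triads of C minor (harmonic minor): Cm (i), Ddim (ii°), Ebaug (III+), Fm (iv), G (V), Ab (VI), Bdim (vii°).
Matching root and quality in both lists: G.
That gives 1 common triad.

1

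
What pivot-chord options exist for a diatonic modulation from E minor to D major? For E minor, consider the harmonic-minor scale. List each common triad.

Triads in E minor (harmonic minor): Em (i), F#dim (ii°), Gaug (III+), Am (iv), B (V), C (VI), D#dim (vii°).
Triads in D major: D (I), Em (ii), F#m (iii), G (IV), A (V), Bm (vi), C#dim (vii°).
Shared triads with their functions: Em (i in E minor, ii in D major).

Em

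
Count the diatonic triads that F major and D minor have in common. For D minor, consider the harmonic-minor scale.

Diatonic triads of F major: F (I), Gm (ii), Am (iii), Bb (IV), C (V), Dm (vi), Edim (vii°).
Diatonic triads of D minor (harmonic minor): Dm (i), Edim (ii°), Faug (III+), Gm (iv), A (V), Bb (VI), C#dim (vii°).
Matching root and quality in both lists: Gm, Bb, Dm, Edim.
That gives 4 common triads.

4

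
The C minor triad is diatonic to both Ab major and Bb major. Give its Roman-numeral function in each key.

iii in Ab major; ii in Bb major

The scale of Ab major is Ab Bb C Db Eb F G; C is degree 3, and the triad built there (C-Eb-G) is minor, so it is iii.
The scale of Bb major is Bb C D Eb F G A; C is degree 2, and the triad built there (C-Eb-G) is minor, so it is ii.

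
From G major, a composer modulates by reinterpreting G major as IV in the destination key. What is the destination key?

D major

The numeral IV denotes a major triad on scale degree 4. With G on degree 4, the tonic of the new key is D.
Degree 4 carries a major triad in major keys, so the destination is D major.
Check: the diatonic triads of D major are D (I), Em (ii), F♯m (iii), G (IV), A (V), Bm (vi), C♯dim (vii°) — G major is indeed IV.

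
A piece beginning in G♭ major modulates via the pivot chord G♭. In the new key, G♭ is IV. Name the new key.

D♭ major

The numeral IV denotes a major triad on scale degree 4. With G♭ on degree 4, the tonic of the new key is D♭.
Degree 4 carries a major triad in major keys, so the destination is D♭ major.
Check: the diatonic triads of D♭ major are D♭ (I), E♭m (ii), Fm (iii), G♭ (IV), A♭ (V), B♭m (vi), Cdim (vii°) — G♭ is indeed IV.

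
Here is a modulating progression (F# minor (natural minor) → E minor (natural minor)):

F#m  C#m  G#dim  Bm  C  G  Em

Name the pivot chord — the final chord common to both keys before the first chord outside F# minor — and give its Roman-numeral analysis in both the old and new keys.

Bm — iv in F# minor, v in E minor

Chords diatonic to F# minor: F#m, G#dim, A, Bm, C#m, D, E.
Reading the progression, the first chord not in that set is C, so the modulation leaves F# minor there.
The chord immediately before C is Bm, which is diatonic to both keys: iv in F# minor and v in E minor.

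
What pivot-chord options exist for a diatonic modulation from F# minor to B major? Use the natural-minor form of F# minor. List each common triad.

C#m, E

Triads in F# minor (natural minor): F# minor (i), G# diminished (ii°), A major (III), B minor (iv), C# minor (v), D major (VI), E major (VII).
Triads in B major: B major (I), C# minor (ii), D# minor (iii), E major (IV), F# major (V), G# minor (vi), A# diminished (vii°).
Shared triads with their functions: C# minor (v in F# minor, ii in B major); E major (VII in F# minor, IV in B major).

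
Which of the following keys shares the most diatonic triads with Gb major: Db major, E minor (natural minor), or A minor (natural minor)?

Db major

Triads of Gb major: Gb (I), Abm (ii), Bbm (iii), Cb (IV), Db (V), Ebm (vi), Fdim (vii°).
Db major shares 4: Gb, Bbm, Db, Ebm.
E minor (natural minor) shares 0: none.
A minor (natural minor) shares 0: none.
The most common triads (4) are shared with Db major.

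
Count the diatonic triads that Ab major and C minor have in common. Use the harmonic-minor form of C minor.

Diatonic triads of Ab major: Ab (I), Bbm (ii), Cm (iii), Db (IV), Eb (V), Fm (vi), Gdim (vii°).
Diatonic triads of C minor (harmonic minor): Cm (i), Ddim (ii°), Ebaug (III+), Fm (iv), G (V), Ab (VI), Bdim (vii°).
Matching root and quality in both lists: Ab, Cm, Fm.
That gives 3 common triads.

3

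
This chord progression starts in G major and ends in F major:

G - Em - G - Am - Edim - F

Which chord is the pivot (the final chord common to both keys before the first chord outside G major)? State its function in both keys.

Am — ii in G major, iii in F major

Chords diatonic to G major: G, Am, Bm, C, D, Em, F#dim.
Reading the progression, the first chord not in that set is Edim, so the modulation leaves G major there.
The chord immediately before Edim is Am, which is diatonic to both keys: ii in G major and iii in F major.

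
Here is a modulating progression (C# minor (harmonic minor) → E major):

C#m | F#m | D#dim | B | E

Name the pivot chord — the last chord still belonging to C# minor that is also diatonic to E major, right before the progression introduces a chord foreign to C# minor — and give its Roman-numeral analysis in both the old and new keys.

D#dim — ii° in C# minor, vii° in E major

Chords diatonic to C# minor: C#m, D#dim, Eaug, F#m, G#, A, B#dim.
Reading the progression, the first chord not in that set is B, so the modulation leaves C# minor there.
The chord immediately before B is D#dim, which is diatonic to both keys: ii° in C# minor and vii° in E major.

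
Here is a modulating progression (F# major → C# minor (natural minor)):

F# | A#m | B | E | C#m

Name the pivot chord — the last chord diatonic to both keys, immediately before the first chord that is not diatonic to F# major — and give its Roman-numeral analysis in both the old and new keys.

Chords diatonic to F# major: F#, G#m, A#m, B, C#, D#m, E#dim.
Reading the progression, the first chord not in that set is E, so the modulation leaves F# major there.
The chord immediately before E is B, which is diatonic to both keys: IV in F# major and VII in C# minor.

B — IV in F# major, VII in C# minor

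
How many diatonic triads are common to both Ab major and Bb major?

2

Diatonic triads of Ab major: Ab major (I), Bb minor (ii), C minor (iii), Db major (IV), Eb major (V), F minor (vi), G diminished (vii°).
Diatonic triads of Bb major: Bb major (I), C minor (ii), D minor (iii), Eb major (IV), F major (V), G minor (vi), A diminished (vii°).
Matching root and quality in both lists: C minor, Eb major.
That gives 2 common triads.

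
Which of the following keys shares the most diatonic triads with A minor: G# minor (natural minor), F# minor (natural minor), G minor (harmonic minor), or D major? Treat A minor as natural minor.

D major

Triads of A minor (natural minor): A minor (i), B diminished (ii°), C major (III), D minor (iv), E minor (v), F major (VI), G major (VII).
G# minor (natural minor) shares 0: none.
F# minor (natural minor) shares 0: none.
G minor (harmonic minor) shares 0: none.
D major shares 2: Em, G.
The most common triads (2) are shared with D major.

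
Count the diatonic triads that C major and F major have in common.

4

Diatonic triads of C major: C (I), Dm (ii), Em (iii), F (IV), G (V), Am (vi), Bdim (vii°).
Diatonic triads of F major: F (I), Gm (ii), Am (iii), Bb (IV), C (V), Dm (vi), Edim (vii°).
Matching root and quality in both lists: C, Dm, F, Am.
That gives 4 common triads.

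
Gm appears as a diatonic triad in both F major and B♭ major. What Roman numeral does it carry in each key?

ii in F major; vi in B♭ major

The scale of F major is F G A B♭ C D E; G is degree 2, and the triad built there (G-B♭-D) is minor, so it is ii.
The scale of B♭ major is B♭ C D E♭ F G A; G is degree 6, and the triad built there (G-B♭-D) is minor, so it is vi.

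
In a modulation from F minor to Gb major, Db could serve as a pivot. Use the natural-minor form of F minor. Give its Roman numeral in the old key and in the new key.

VI in F minor; V in Gb major

The scale of F minor (natural minor) is F G Ab Bb C Db Eb; Db is degree 6, and the triad built there (Db-F-Ab) is major, so it is VI.
The scale of Gb major is Gb Ab Bb Cb Db Eb F; Db is degree 5, and the triad built there (Db-F-Ab) is major, so it is V.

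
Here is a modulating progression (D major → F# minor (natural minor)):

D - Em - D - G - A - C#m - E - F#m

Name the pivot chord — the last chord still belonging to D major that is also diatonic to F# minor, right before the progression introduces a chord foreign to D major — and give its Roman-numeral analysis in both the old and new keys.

Chords diatonic to D major: D, Em, F#m, G, A, Bm, C#dim.
Reading the progression, the first chord not in that set is C#m, so the modulation leaves D major there.
The chord immediately before C#m is A, which is diatonic to both keys: V in D major and III in F# minor.

A — V in D major, III in F# minor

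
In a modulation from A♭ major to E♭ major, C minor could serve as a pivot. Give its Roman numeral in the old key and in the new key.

iii in A♭ major; vi in E♭ major

The scale of A♭ major is A♭ B♭ C D♭ E♭ F G; C is degree 3, and the triad built there (C-E♭-G) is minor, so it is iii.
The scale of E♭ major is E♭ F G A♭ B♭ C D; C is degree 6, and the triad built there (C-E♭-G) is minor, so it is vi.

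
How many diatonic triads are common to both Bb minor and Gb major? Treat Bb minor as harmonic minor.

Diatonic triads of Bb minor (harmonic minor): Bb minor (i), C diminished (ii°), Db augmented (III+), Eb minor (iv), F major (V), Gb major (VI), A diminished (vii°).
Diatonic triads of Gb major: Gb major (I), Ab minor (ii), Bb minor (iii), Cb major (IV), Db major (V), Eb minor (vi), F diminished (vii°).
Matching root and quality in both lists: Bb minor, Eb minor, Gb major.
That gives 3 common triads.

3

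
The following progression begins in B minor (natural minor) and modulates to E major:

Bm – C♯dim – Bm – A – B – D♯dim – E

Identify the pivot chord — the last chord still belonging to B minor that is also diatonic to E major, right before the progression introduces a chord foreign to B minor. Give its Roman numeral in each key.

Chords diatonic to B minor: Bm, C♯dim, D, Em, F♯m, G, A.
Reading the progression, the first chord not in that set is B, so the modulation leaves B minor there.
The chord immediately before B is A, which is diatonic to both keys: VII in B minor and IV in E major.

A — VII in B minor, IV in E major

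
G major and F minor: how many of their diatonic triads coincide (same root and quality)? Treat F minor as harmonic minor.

Diatonic triads of G major: G (I), Am (ii), Bm (iii), C (IV), D (V), Em (vi), F#dim (vii°).
Diatonic triads of F minor (harmonic minor): Fm (i), Gdim (ii°), Abaug (III+), Bbm (iv), C (V), Db (VI), Edim (vii°).
Matching root and quality in both lists: C.
That gives 1 common triad.

1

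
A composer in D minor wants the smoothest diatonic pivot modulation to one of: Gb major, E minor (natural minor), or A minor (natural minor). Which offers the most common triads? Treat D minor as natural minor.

A minor

Triads of D minor (natural minor): D minor (i), E diminished (ii°), F major (III), G minor (iv), A minor (v), Bb major (VI), C major (VII).
Gb major shares 0: none.
E minor (natural minor) shares 2: Am, C.
A minor (natural minor) shares 4: Dm, F, Am, C.
The most common triads (4) are shared with A minor.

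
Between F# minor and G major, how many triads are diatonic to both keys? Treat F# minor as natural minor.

Diatonic triads of F# minor (natural minor): F#m (i), G#dim (ii°), A (III), Bm (iv), C#m (v), D (VI), E (VII).
Diatonic triads of G major: G (I), Am (ii), Bm (iii), C (IV), D (V), Em (vi), F#dim (vii°).
Matching root and quality in both lists: Bm, D.
That gives 2 common triads.

2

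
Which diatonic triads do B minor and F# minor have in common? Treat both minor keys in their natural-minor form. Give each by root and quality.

Bm, D, F#m, A

Triads in B minor (natural minor): Bm (i), C#dim (ii°), D (III), Em (iv), F#m (v), G (VI), A (VII).
Triads in F# minor (natural minor): F#m (i), G#dim (ii°), A (III), Bm (iv), C#m (v), D (VI), E (VII).
Shared triads with their functions: Bm (i in B minor, iv in F# minor); D (III in B minor, VI in F# minor); F#m (v in B minor, i in F# minor); A (VII in B minor, III in F# minor).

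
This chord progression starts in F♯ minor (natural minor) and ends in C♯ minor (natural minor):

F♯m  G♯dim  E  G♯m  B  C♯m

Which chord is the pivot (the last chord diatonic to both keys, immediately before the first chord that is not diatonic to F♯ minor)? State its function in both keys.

E — VII in F♯ minor, III in C♯ minor

Chords diatonic to F♯ minor: F♯m, G♯dim, A, Bm, C♯m, D, E.
Reading the progression, the first chord not in that set is G♯m, so the modulation leaves F♯ minor there.
The chord immediately before G♯m is E, which is diatonic to both keys: VII in F♯ minor and III in C♯ minor.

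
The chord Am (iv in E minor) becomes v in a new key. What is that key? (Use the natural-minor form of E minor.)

D minor

The numeral v denotes a minor triad on scale degree 5. With A on degree 5, the tonic of the new key is D.
Degree 5 carries a minor triad in natural-minor keys, so the destination is D minor.
Check: the diatonic triads of D minor (natural minor) are Dm (i), Edim (ii°), F (III), Gm (iv), Am (v), B♭ (VI), C (VII) — Am is indeed v.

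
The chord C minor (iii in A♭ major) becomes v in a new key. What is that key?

The numeral v denotes a minor triad on scale degree 5. With C on degree 5, the tonic of the new key is F.
Degree 5 carries a minor triad in natural-minor keys, so the destination is F minor.
Check: the diatonic triads of F minor (natural minor) are Fm (i), Gdim (ii°), A♭ (III), B♭m (iv), Cm (v), D♭ (VI), E♭ (VII) — C minor is indeed v.

F minor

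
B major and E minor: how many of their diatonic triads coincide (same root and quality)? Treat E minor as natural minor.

0

Diatonic triads of B major: B major (I), C# minor (ii), D# minor (iii), E major (IV), F# major (V), G# minor (vi), A# diminished (vii°).
Diatonic triads of E minor (natural minor): E minor (i), F# diminished (ii°), G major (III), A minor (iv), B minor (v), C major (VI), D major (VII).
No triad has the same root and quality in both keys.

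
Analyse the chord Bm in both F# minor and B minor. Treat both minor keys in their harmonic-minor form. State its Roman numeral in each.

iv in F# minor; i in B minor

The scale of F# minor (harmonic minor) is F# G# A B C# D E#; B is degree 4, and the triad built there (B-D-F#) is minor, so it is iv.
The scale of B minor (harmonic minor) is B C# D E F# G A#; B is degree 1, and the triad built there (B-D-F#) is minor, so it is i.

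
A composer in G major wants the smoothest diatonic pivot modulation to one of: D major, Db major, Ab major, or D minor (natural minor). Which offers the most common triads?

Triads of G major: G (I), Am (ii), Bm (iii), C (IV), D (V), Em (vi), F#dim (vii°).
D major shares 4: G, Bm, D, Em.
Db major shares 0: none.
Ab major shares 0: none.
D minor (natural minor) shares 2: Am, C.
The most common triads (4) are shared with D major.

D major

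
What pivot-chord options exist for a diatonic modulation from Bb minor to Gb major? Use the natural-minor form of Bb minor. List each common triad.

Triads in Bb minor (natural minor): Bbm (i), Cdim (ii°), Db (III), Ebm (iv), Fm (v), Gb (VI), Ab (VII).
Triads in Gb major: Gb (I), Abm (ii), Bbm (iii), Cb (IV), Db (V), Ebm (vi), Fdim (vii°).
Shared triads with their functions: Bbm (i in Bb minor, iii in Gb major); Db (III in Bb minor, V in Gb major); Ebm (iv in Bb minor, vi in Gb major); Gb (VI in Bb minor, I in Gb major).

Bbm, Db, Ebm, Gb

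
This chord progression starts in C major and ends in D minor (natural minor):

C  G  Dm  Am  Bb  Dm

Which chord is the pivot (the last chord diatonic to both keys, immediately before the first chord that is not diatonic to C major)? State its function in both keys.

Am — vi in C major, v in D minor

Chords diatonic to C major: C, Dm, Em, F, G, Am, Bdim.
Reading the progression, the first chord not in that set is Bb, so the modulation leaves C major there.
The chord immediately before Bb is Am, which is diatonic to both keys: vi in C major and v in D minor.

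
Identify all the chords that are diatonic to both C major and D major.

Em, G

Triads in C major: C (I), Dm (ii), Em (iii), F (IV), G (V), Am (vi), Bdim (vii°).
Triads in D major: D (I), Em (ii), F#m (iii), G (IV), A (V), Bm (vi), C#dim (vii°).
Shared triads with their functions: Em (iii in C major, ii in D major); G (V in C major, IV in D major).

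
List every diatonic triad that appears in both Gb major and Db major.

Triads in Gb major: Gb (I), Abm (ii), Bbm (iii), Cb (IV), Db (V), Ebm (vi), Fdim (vii°).
Triads in Db major: Db (I), Ebm (ii), Fm (iii), Gb (IV), Ab (V), Bbm (vi), Cdim (vii°).
Shared triads with their functions: Gb (I in Gb major, IV in Db major); Bbm (iii in Gb major, vi in Db major); Db (V in Gb major, I in Db major); Ebm (vi in Gb major, ii in Db major).

Gb, Bbm, Db, Ebm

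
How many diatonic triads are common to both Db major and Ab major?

Diatonic triads of Db major: Db (I), Ebm (ii), Fm (iii), Gb (IV), Ab (V), Bbm (vi), Cdim (vii°).
Diatonic triads of Ab major: Ab (I), Bbm (ii), Cm (iii), Db (IV), Eb (V), Fm (vi), Gdim (vii°).
Matching root and quality in both lists: Db, Fm, Ab, Bbm.
That gives 4 common triads.

4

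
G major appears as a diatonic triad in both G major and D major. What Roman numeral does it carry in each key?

I in G major; IV in D major

The scale of G major is G A B C D E F♯; G is degree 1, and the triad built there (G-B-D) is major, so it is I.
The scale of D major is D E F♯ G A B C♯; G is degree 4, and the triad built there (G-B-D) is major, so it is IV.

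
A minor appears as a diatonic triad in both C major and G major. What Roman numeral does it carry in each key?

The scale of C major is C D E F G A B; A is degree 6, and the triad built there (A-C-E) is minor, so it is vi.
The scale of G major is G A B C D E F#; A is degree 2, and the triad built there (A-C-E) is minor, so it is ii.

vi in C major; ii in G major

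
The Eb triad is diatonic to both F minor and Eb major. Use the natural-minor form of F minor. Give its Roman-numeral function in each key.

VII in F minor; I in Eb major

The scale of F minor (natural minor) is F G Ab Bb C Db Eb; Eb is degree 7, and the triad built there (Eb-G-Bb) is major, so it is VII.
The scale of Eb major is Eb F G Ab Bb C D; Eb is degree 1, and the triad built there (Eb-G-Bb) is major, so it is I.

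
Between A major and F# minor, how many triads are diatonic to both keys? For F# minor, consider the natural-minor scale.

7

Diatonic triads of A major: A (I), Bm (ii), C#m (iii), D (IV), E (V), F#m (vi), G#dim (vii°).
Diatonic triads of F# minor (natural minor): F#m (i), G#dim (ii°), A (III), Bm (iv), C#m (v), D (VI), E (VII).
Matching root and quality in both lists: A, Bm, C#m, D, E, F#m, G#dim.
That gives 7 common triads.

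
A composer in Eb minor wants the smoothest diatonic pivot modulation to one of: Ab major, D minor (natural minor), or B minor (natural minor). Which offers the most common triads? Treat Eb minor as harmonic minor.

D minor

Triads of Eb minor (harmonic minor): Ebm (i), Fdim (ii°), Gbaug (III+), Abm (iv), Bb (V), Cb (VI), Ddim (vii°).
Ab major shares 0: none.
D minor (natural minor) shares 1: Bb.
B minor (natural minor) shares 0: none.
The most common triads (1) are shared with D minor.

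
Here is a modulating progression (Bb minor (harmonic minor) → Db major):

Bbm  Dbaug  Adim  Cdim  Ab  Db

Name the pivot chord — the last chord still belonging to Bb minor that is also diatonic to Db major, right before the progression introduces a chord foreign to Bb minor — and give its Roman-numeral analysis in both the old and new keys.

Cdim — ii° in Bb minor, vii° in Db major

Chords diatonic to Bb minor: Bbm, Cdim, Dbaug, Ebm, F, Gb, Adim.
Reading the progression, the first chord not in that set is Ab, so the modulation leaves Bb minor there.
The chord immediately before Ab is Cdim, which is diatonic to both keys: ii° in Bb minor and vii° in Db major.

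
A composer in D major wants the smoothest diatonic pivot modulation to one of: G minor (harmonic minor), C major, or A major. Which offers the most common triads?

A major

Triads of D major: D (I), Em (ii), F#m (iii), G (IV), A (V), Bm (vi), C#dim (vii°).
G minor (harmonic minor) shares 1: D.
C major shares 2: Em, G.
A major shares 4: D, F#m, A, Bm.
The most common triads (4) are shared with A major.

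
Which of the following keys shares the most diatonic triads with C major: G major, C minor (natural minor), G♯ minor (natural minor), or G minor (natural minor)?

G major

Triads of C major: C (I), Dm (ii), Em (iii), F (IV), G (V), Am (vi), Bdim (vii°).
G major shares 4: C, Em, G, Am.
C minor (natural minor) shares 0: none.
G♯ minor (natural minor) shares 0: none.
G minor (natural minor) shares 2: Dm, F.
The most common triads (4) are shared with G major.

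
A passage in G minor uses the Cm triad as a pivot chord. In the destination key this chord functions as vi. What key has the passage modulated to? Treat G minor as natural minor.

The numeral vi denotes a minor triad on scale degree 6. With C on degree 6, the tonic of the new key is Eb.
Degree 6 carries a minor triad in major keys, so the destination is Eb major.
Check: the diatonic triads of Eb major are Eb (I), Fm (ii), Gm (iii), Ab (IV), Bb (V), Cm (vi), Ddim (vii°) — Cm is indeed vi.

Eb major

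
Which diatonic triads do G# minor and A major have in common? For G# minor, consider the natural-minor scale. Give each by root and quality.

C#m, E

Triads in G# minor (natural minor): G#m (i), A#dim (ii°), B (III), C#m (iv), D#m (v), E (VI), F# (VII).
Triads in A major: A (I), Bm (ii), C#m (iii), D (IV), E (V), F#m (vi), G#dim (vii°).
Shared triads with their functions: C#m (iv in G# minor, iii in A major); E (VI in G# minor, V in A major).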